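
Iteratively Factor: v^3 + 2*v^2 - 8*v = (v + 4)*(v^2 - 2*v) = v*(v + 4)*(v - 2)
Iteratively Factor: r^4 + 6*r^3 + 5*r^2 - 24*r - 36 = (r + 2)*(r^3 + 4*r^2 - 3*r - 18) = (r + 2)*(r + 3)*(r^2 + r - 6) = (r + 2)*(r + 3)^2*(r - 2)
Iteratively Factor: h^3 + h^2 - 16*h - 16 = (h + 1)*(h^2 - 16) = (h + 1)*(h + 4)*(h - 4)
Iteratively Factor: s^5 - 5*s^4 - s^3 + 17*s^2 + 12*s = (s - 4)*(s^4 - s^3 - 5*s^2 - 3*s) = (s - 4)*(s - 3)*(s^3 + 2*s^2 + s) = s*(s - 4)*(s - 3)*(s^2 + 2*s + 1) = s*(s - 4)*(s - 3)*(s + 1)*(s + 1)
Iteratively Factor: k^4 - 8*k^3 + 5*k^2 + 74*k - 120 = (k - 4)*(k^3 - 4*k^2 - 11*k + 30) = (k - 4)*(k - 2)*(k^2 - 2*k - 15) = (k - 4)*(k - 2)*(k + 3)*(k - 5)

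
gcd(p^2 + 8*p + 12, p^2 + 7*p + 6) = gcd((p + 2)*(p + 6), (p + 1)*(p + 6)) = p + 6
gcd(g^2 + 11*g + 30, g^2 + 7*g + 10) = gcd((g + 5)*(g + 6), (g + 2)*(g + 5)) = g + 5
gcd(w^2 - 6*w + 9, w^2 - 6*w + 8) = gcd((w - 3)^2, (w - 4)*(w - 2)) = 1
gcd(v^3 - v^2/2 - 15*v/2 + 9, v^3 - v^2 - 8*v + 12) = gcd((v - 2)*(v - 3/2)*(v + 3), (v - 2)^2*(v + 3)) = v^2 + v - 6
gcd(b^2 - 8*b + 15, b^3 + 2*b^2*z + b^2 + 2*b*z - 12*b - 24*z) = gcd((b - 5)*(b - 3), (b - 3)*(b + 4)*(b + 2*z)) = b - 3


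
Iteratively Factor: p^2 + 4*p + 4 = (p + 2)*(p + 2)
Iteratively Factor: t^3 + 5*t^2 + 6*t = (t)*(t^2 + 5*t + 6) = t*(t + 3)*(t + 2)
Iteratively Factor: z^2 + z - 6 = (z + 3)*(z - 2)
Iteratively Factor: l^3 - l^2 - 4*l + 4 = (l - 1)*(l^2 - 4) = (l - 1)*(l + 2)*(l - 2)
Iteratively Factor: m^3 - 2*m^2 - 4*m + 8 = (m - 2)*(m^2 - 4) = (m - 2)*(m + 2)*(m - 2)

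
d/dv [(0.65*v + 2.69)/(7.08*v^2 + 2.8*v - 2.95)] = (4.602*v^2 + 1.82*v - (0.65*v + 2.69)*(14.16*v + 2.8) - 1.9175)/(7.08*v^2 + 2.8*v - 2.95)^2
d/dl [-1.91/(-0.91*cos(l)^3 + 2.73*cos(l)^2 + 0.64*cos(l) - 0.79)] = (5.2143*cos(l)^2 - 10.4286*cos(l) - 1.2224)*sin(l)/(0.91*cos(l)^3 - 2.73*cos(l)^2 - 0.64*cos(l) + 0.79)^2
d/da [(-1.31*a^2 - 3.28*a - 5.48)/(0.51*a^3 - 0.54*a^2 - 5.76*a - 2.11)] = (0.6681*a^4 + 3.3456*a^3 + 14.1588*a^2 - 0.3902*a - 24.644)/(0.2601*a^6 - 0.5508*a^5 - 5.5836*a^4 + 4.0686*a^3 + 35.4564*a^2 + 24.3072*a + 4.4521)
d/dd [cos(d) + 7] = -sin(d)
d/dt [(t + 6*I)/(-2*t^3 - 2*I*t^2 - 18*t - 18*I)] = (-t^3 - I*t^2 - 9*t + (t + 6*I)*(3*t^2 + 2*I*t + 9) - 9*I)/(2*(t^3 + I*t^2 + 9*t + 9*I)^2)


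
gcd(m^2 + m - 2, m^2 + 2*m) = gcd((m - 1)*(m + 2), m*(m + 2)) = m + 2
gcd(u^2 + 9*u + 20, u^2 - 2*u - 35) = u + 5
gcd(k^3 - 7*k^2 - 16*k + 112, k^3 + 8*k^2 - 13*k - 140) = k - 4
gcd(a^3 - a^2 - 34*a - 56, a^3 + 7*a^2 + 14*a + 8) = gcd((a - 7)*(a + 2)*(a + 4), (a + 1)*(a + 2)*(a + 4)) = a^2 + 6*a + 8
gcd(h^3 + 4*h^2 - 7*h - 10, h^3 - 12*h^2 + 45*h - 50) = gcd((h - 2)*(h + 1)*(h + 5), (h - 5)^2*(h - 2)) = h - 2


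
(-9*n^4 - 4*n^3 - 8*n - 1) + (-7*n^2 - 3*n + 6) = -9*n^4 - 4*n^3 - 7*n^2 - 11*n + 5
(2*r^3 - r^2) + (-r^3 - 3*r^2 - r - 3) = r^3 - 4*r^2 - r - 3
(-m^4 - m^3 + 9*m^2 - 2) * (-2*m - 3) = 2*m^5 + 5*m^4 - 15*m^3 - 27*m^2 + 4*m + 6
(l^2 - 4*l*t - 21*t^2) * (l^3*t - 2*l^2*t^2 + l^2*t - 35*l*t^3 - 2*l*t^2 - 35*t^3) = l^5*t - 6*l^4*t^2 + l^4*t - 48*l^3*t^3 - 6*l^3*t^2 + 182*l^2*t^4 - 48*l^2*t^3 + 735*l*t^5 + 182*l*t^4 + 735*t^5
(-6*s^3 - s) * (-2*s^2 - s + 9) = 12*s^5 + 6*s^4 - 52*s^3 + s^2 - 9*s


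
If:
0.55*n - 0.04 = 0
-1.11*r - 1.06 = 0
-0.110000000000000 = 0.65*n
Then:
No Solution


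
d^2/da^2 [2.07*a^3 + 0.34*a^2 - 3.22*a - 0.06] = 12.42*a + 0.68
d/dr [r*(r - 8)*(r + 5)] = 3*r^2 - 6*r - 40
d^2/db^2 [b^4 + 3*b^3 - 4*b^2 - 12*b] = 12*b^2 + 18*b - 8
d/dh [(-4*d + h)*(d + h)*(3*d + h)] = -13*d^2 + 3*h^2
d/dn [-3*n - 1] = -3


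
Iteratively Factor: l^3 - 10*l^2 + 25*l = (l - 5)*(l^2 - 5*l) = (l - 5)^2*(l)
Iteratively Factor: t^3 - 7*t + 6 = (t + 3)*(t^2 - 3*t + 2) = (t - 2)*(t + 3)*(t - 1)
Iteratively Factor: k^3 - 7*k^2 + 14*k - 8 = (k - 4)*(k^2 - 3*k + 2) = (k - 4)*(k - 2)*(k - 1)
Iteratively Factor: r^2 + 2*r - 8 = (r - 2)*(r + 4)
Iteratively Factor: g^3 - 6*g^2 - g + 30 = (g - 5)*(g^2 - g - 6) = (g - 5)*(g + 2)*(g - 3)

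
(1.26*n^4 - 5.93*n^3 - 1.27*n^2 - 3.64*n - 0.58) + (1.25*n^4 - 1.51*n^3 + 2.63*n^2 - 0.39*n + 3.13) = 2.51*n^4 - 7.44*n^3 + 1.36*n^2 - 4.03*n + 2.55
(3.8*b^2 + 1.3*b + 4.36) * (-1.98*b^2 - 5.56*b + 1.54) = -7.524*b^4 - 23.702*b^3 - 10.0088*b^2 - 22.2396*b + 6.7144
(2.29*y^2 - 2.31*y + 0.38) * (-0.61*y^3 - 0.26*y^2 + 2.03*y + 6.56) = -1.3969*y^5 + 0.8137*y^4 + 5.0175*y^3 + 10.2343*y^2 - 14.3822*y + 2.4928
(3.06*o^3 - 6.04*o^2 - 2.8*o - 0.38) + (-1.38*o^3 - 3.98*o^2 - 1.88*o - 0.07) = 1.68*o^3 - 10.02*o^2 - 4.68*o - 0.45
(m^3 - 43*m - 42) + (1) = m^3 - 43*m - 41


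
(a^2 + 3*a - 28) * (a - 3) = a^3 - 37*a + 84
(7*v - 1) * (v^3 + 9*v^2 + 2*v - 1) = 7*v^4 + 62*v^3 + 5*v^2 - 9*v + 1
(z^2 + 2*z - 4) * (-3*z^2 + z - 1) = -3*z^4 - 5*z^3 + 13*z^2 - 6*z + 4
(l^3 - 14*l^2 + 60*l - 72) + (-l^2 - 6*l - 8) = l^3 - 15*l^2 + 54*l - 80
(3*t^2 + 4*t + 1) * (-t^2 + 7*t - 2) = -3*t^4 + 17*t^3 + 21*t^2 - t - 2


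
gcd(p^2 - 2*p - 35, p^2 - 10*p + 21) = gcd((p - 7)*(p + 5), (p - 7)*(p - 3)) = p - 7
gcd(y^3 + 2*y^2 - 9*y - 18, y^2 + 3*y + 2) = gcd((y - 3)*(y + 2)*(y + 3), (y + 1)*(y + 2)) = y + 2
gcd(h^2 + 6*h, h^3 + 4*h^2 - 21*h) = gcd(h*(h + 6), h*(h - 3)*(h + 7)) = h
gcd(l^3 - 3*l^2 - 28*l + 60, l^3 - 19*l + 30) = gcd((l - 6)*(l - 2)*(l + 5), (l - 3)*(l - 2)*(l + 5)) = l^2 + 3*l - 10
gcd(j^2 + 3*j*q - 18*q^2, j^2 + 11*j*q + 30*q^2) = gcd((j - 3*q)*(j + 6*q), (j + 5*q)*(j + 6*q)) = j + 6*q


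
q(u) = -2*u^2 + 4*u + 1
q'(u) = 4 - 4*u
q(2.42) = -1.03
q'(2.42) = -5.68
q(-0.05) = 0.80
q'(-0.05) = 4.20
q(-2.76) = -25.28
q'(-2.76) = 15.04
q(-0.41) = -0.98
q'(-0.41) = 5.64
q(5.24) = -32.96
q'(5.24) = -16.96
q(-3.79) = -42.89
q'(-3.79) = 19.16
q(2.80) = -3.48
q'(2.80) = -7.20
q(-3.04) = -29.64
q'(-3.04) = 16.16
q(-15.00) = -509.00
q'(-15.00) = 64.00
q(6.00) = -47.00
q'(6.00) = -20.00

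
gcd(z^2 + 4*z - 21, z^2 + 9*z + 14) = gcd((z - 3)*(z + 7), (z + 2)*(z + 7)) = z + 7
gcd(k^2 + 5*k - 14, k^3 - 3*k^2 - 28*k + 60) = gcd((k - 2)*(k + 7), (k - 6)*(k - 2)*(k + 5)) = k - 2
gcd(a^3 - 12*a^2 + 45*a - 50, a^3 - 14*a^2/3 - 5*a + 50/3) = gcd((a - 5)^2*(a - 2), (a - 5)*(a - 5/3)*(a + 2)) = a - 5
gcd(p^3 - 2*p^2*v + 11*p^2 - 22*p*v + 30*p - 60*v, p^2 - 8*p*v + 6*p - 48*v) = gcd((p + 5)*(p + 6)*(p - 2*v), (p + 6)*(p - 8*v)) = p + 6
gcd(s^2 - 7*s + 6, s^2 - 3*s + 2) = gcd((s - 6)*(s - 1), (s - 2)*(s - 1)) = s - 1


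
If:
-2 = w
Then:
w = -2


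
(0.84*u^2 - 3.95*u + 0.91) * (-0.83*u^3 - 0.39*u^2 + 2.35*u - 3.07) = -0.6972*u^5 + 2.9509*u^4 + 2.7592*u^3 - 12.2162*u^2 + 14.265*u - 2.7937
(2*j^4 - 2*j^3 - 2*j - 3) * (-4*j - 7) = -8*j^5 - 6*j^4 + 14*j^3 + 8*j^2 + 26*j + 21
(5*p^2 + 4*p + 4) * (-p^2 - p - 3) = -5*p^4 - 9*p^3 - 23*p^2 - 16*p - 12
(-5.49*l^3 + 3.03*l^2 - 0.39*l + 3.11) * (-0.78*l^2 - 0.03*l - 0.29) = 4.2822*l^5 - 2.1987*l^4 + 1.8054*l^3 - 3.2928*l^2 + 0.0198*l - 0.9019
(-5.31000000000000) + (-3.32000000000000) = -8.63000000000000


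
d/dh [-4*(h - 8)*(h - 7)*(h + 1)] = -12*h^2 + 112*h - 164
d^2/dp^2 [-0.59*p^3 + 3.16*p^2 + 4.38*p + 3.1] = 6.32 - 3.54*p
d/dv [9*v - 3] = 9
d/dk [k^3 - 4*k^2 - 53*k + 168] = 3*k^2 - 8*k - 53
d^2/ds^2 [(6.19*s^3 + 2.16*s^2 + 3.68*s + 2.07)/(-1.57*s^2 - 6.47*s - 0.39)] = (2.8421709430404e-14*s^5 - 484.917204*s^3 - 116.394012*s^2 - 118.290528*s - 152.854788)/(3.869893*s^6 + 47.843709*s^5 + 200.048772*s^4 + 294.609509*s^3 + 49.693644*s^2 + 2.952261*s + 0.059319)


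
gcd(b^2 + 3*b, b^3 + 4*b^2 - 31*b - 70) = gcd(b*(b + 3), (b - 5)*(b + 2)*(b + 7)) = 1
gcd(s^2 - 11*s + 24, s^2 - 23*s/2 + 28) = s - 8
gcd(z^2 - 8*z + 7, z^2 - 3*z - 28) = z - 7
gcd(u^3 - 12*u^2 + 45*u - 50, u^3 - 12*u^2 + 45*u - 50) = u^3 - 12*u^2 + 45*u - 50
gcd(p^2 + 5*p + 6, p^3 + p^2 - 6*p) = p + 3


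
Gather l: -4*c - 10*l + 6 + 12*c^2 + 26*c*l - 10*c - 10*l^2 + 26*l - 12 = 12*c^2 - 14*c - 10*l^2 + l*(26*c + 16) - 6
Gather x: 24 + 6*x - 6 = 6*x + 18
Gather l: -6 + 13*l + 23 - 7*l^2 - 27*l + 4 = -7*l^2 - 14*l + 21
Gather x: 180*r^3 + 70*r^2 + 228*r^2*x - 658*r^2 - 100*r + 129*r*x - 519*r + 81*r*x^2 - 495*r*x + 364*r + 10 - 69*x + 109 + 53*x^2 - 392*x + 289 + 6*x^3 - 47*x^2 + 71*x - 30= 180*r^3 - 588*r^2 - 255*r + 6*x^3 + x^2*(81*r + 6) + x*(228*r^2 - 366*r - 390) + 378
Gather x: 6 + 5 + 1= 12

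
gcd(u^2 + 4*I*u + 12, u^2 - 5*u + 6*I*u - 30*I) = u + 6*I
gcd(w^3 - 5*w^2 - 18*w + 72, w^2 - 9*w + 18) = w^2 - 9*w + 18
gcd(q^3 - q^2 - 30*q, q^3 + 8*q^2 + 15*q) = q^2 + 5*q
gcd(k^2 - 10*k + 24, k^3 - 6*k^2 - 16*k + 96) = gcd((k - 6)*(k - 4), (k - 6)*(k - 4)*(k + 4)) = k^2 - 10*k + 24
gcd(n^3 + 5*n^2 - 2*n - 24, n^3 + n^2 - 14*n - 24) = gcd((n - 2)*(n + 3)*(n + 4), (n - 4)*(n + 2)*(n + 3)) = n + 3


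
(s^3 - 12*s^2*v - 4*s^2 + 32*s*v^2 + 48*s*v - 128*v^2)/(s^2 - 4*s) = s - 12*v + 32*v^2/s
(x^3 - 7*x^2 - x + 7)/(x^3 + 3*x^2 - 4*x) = (x^2 - 6*x - 7)/(x*(x + 4))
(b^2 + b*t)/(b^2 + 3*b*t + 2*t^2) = b/(b + 2*t)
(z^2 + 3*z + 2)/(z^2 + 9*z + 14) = (z + 1)/(z + 7)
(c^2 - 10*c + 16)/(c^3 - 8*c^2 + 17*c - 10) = (c - 8)/(c^2 - 6*c + 5)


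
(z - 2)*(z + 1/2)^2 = z^3 - z^2 - 7*z/4 - 1/2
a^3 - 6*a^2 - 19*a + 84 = (a - 7)*(a - 3)*(a + 4)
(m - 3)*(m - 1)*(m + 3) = m^3 - m^2 - 9*m + 9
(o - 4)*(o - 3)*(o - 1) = o^3 - 8*o^2 + 19*o - 12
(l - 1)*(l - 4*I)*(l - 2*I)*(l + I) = l^4 - l^3 - 5*I*l^3 - 2*l^2 + 5*I*l^2 + 2*l - 8*I*l + 8*I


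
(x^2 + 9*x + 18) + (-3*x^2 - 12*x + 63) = -2*x^2 - 3*x + 81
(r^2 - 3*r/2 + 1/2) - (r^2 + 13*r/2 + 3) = -8*r - 5/2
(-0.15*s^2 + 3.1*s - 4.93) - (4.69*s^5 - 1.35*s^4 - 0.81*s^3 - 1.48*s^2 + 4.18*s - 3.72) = -4.69*s^5 + 1.35*s^4 + 0.81*s^3 + 1.33*s^2 - 1.08*s - 1.21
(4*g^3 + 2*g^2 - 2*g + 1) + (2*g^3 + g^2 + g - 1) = 6*g^3 + 3*g^2 - g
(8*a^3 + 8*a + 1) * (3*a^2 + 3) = 24*a^5 + 48*a^3 + 3*a^2 + 24*a + 3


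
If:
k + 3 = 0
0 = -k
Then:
No Solution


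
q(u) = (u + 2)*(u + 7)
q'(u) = 2*u + 9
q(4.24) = 70.14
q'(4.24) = 17.48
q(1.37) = 28.21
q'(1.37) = 11.74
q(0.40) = 17.76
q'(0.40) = 9.80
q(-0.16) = 12.59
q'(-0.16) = 8.68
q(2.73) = 46.02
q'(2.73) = 14.46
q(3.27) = 54.12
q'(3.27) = 15.54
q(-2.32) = -1.50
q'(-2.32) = 4.36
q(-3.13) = -4.37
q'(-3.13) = 2.74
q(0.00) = 14.00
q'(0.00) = 9.00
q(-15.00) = 104.00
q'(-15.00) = -21.00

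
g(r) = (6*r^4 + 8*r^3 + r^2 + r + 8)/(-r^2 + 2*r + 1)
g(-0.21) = 14.50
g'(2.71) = 1291.42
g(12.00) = -1163.06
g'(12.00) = -162.74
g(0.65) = 6.57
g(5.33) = -363.93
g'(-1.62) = 4.88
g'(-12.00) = 124.55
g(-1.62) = -3.35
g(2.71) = -542.03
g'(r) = (2*r - 2)*(6*r^4 + 8*r^3 + r^2 + r + 8)/(-r^2 + 2*r + 1)^2 + (24*r^3 + 24*r^2 + 2*r + 1)/(-r^2 + 2*r + 1)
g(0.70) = 7.00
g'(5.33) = -70.21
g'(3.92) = -15.31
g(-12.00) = -663.07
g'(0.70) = 9.52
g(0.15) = 6.42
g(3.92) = -295.10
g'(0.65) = 7.69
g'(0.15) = -7.04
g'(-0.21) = -62.85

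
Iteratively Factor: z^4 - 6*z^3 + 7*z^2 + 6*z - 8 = (z - 4)*(z^3 - 2*z^2 - z + 2) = (z - 4)*(z - 1)*(z^2 - z - 2) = (z - 4)*(z - 2)*(z - 1)*(z + 1)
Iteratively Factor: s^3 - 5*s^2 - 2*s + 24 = (s + 2)*(s^2 - 7*s + 12) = (s - 3)*(s + 2)*(s - 4)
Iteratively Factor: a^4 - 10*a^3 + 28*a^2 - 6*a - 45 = (a - 3)*(a^3 - 7*a^2 + 7*a + 15) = (a - 5)*(a - 3)*(a^2 - 2*a - 3) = (a - 5)*(a - 3)*(a + 1)*(a - 3)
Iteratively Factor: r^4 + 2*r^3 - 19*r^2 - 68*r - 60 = (r + 3)*(r^3 - r^2 - 16*r - 20) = (r + 2)*(r + 3)*(r^2 - 3*r - 10) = (r + 2)^2*(r + 3)*(r - 5)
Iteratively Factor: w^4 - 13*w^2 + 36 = (w - 2)*(w^3 + 2*w^2 - 9*w - 18) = (w - 2)*(w + 2)*(w^2 - 9) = (w - 3)*(w - 2)*(w + 2)*(w + 3)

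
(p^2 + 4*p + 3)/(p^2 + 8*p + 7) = (p + 3)/(p + 7)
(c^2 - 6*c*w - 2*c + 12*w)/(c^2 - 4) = (c - 6*w)/(c + 2)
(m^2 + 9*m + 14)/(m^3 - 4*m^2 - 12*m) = (m + 7)/(m*(m - 6))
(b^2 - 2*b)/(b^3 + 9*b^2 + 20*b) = (b - 2)/(b^2 + 9*b + 20)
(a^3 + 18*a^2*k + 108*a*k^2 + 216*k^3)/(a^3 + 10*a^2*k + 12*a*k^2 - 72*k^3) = (a + 6*k)/(a - 2*k)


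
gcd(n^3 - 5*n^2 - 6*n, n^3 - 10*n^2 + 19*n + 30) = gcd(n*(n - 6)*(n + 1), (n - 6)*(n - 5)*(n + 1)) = n^2 - 5*n - 6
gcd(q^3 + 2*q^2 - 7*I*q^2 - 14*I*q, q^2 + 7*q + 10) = q + 2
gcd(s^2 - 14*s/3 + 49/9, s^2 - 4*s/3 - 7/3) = s - 7/3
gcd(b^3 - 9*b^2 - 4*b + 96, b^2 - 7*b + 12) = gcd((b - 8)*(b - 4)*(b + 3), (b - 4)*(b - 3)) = b - 4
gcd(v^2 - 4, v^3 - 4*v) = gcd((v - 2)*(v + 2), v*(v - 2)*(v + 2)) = v^2 - 4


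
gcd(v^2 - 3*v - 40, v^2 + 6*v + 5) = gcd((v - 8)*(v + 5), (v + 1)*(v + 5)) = v + 5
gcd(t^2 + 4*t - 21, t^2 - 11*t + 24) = t - 3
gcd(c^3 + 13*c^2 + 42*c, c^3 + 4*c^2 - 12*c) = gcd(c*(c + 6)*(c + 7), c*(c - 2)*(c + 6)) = c^2 + 6*c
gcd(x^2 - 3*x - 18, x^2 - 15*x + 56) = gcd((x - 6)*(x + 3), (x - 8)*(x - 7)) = 1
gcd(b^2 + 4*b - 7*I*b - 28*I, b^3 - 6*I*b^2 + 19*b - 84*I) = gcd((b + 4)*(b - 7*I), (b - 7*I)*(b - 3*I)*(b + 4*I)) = b - 7*I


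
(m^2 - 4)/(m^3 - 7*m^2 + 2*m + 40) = (m - 2)/(m^2 - 9*m + 20)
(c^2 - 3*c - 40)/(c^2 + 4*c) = (c^2 - 3*c - 40)/(c*(c + 4))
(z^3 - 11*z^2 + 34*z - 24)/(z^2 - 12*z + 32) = (z^2 - 7*z + 6)/(z - 8)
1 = 1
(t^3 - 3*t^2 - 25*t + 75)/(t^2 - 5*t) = t + 2 - 15/t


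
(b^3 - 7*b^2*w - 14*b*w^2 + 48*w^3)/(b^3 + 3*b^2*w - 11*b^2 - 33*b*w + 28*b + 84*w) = (b^2 - 10*b*w + 16*w^2)/(b^2 - 11*b + 28)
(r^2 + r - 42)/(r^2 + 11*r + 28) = (r - 6)/(r + 4)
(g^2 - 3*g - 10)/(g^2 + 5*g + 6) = (g - 5)/(g + 3)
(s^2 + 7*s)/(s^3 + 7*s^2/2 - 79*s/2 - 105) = 2*s/(2*s^2 - 7*s - 30)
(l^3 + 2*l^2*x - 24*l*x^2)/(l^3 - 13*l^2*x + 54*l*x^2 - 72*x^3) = l*(l + 6*x)/(l^2 - 9*l*x + 18*x^2)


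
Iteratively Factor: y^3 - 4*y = (y - 2)*(y^2 + 2*y) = y*(y - 2)*(y + 2)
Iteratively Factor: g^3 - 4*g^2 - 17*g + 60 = (g + 4)*(g^2 - 8*g + 15) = (g - 5)*(g + 4)*(g - 3)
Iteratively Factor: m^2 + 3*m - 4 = (m - 1)*(m + 4)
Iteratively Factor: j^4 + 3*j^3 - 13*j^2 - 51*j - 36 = (j + 3)*(j^3 - 13*j - 12) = (j + 1)*(j + 3)*(j^2 - j - 12) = (j + 1)*(j + 3)^2*(j - 4)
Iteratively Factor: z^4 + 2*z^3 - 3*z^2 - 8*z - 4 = (z - 2)*(z^3 + 4*z^2 + 5*z + 2) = (z - 2)*(z + 1)*(z^2 + 3*z + 2) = (z - 2)*(z + 1)^2*(z + 2)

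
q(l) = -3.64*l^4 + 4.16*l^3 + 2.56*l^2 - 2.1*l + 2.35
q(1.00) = 3.33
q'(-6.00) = 3561.42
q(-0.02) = 2.39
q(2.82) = -120.12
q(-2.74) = -263.42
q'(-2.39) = 255.72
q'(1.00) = 0.94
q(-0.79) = 2.14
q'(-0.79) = 8.82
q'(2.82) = -214.93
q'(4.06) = -750.00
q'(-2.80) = 401.03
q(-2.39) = -153.57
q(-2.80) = -286.75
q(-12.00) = -82271.33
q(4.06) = -674.60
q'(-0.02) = -2.20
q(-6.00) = -5508.89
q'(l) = -14.56*l^3 + 12.48*l^2 + 5.12*l - 2.1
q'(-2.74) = 377.08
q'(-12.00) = 26893.26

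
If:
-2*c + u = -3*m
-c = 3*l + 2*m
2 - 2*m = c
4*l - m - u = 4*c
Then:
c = -2/21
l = -2/3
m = 22/21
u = -10/3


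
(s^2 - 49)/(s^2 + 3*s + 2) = (s^2 - 49)/(s^2 + 3*s + 2)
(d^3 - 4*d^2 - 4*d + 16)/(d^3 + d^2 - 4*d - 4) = (d - 4)/(d + 1)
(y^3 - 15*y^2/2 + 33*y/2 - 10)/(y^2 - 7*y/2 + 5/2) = y - 4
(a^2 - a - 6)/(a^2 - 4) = (a - 3)/(a - 2)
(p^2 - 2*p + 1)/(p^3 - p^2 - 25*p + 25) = (p - 1)/(p^2 - 25)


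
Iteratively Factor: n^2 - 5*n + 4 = (n - 4)*(n - 1)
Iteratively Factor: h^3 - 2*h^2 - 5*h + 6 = (h - 3)*(h^2 + h - 2) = (h - 3)*(h - 1)*(h + 2)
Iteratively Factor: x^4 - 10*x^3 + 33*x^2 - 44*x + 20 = (x - 2)*(x^3 - 8*x^2 + 17*x - 10) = (x - 5)*(x - 2)*(x^2 - 3*x + 2) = (x - 5)*(x - 2)^2*(x - 1)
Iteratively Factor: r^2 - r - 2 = (r + 1)*(r - 2)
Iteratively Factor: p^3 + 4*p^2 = (p)*(p^2 + 4*p) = p^2*(p + 4)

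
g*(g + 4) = g^2 + 4*g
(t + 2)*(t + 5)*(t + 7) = t^3 + 14*t^2 + 59*t + 70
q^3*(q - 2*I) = q^4 - 2*I*q^3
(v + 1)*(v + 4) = v^2 + 5*v + 4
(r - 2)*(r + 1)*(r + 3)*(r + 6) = r^4 + 8*r^3 + 7*r^2 - 36*r - 36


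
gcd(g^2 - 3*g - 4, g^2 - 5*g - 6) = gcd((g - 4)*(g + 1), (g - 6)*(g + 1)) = g + 1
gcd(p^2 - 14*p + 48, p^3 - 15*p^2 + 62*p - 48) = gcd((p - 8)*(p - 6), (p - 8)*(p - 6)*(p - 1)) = p^2 - 14*p + 48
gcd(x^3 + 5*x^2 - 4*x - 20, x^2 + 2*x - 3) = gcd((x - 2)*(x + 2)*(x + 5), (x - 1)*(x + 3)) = 1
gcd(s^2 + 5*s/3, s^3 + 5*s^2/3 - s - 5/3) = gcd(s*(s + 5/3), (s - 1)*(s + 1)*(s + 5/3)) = s + 5/3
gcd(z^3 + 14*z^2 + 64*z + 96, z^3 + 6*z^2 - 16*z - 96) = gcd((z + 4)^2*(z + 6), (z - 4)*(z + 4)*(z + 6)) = z^2 + 10*z + 24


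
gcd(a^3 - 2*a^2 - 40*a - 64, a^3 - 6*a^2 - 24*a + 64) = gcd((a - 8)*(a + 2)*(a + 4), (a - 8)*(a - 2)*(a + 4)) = a^2 - 4*a - 32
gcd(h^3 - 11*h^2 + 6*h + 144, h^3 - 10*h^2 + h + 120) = h^2 - 5*h - 24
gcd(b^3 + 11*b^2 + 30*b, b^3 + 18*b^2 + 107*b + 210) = b^2 + 11*b + 30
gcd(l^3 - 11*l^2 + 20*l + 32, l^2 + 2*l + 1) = l + 1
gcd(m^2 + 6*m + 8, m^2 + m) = 1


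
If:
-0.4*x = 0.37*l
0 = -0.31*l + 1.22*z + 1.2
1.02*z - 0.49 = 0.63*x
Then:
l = 1.77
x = -1.64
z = -0.53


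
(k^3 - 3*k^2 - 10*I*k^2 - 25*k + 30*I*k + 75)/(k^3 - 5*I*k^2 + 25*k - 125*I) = (k - 3)/(k + 5*I)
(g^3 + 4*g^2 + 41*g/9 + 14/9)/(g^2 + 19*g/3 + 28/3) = (3*g^2 + 5*g + 2)/(3*(g + 4))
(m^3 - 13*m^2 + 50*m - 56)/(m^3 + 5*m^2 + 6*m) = (m^3 - 13*m^2 + 50*m - 56)/(m*(m^2 + 5*m + 6))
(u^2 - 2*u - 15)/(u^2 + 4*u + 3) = (u - 5)/(u + 1)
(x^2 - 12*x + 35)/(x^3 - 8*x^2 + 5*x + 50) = (x - 7)/(x^2 - 3*x - 10)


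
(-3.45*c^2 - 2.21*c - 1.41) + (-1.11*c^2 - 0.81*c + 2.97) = -4.56*c^2 - 3.02*c + 1.56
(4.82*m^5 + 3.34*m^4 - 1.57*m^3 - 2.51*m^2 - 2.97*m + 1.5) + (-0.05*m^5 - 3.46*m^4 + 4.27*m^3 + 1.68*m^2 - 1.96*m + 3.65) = 4.77*m^5 - 0.12*m^4 + 2.7*m^3 - 0.83*m^2 - 4.93*m + 5.15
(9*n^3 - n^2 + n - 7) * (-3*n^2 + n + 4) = -27*n^5 + 12*n^4 + 32*n^3 + 18*n^2 - 3*n - 28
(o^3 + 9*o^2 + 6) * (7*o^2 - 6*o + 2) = 7*o^5 + 57*o^4 - 52*o^3 + 60*o^2 - 36*o + 12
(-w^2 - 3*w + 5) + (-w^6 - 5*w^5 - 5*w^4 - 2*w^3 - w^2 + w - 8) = -w^6 - 5*w^5 - 5*w^4 - 2*w^3 - 2*w^2 - 2*w - 3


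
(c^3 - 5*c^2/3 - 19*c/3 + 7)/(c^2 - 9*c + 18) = (3*c^2 + 4*c - 7)/(3*(c - 6))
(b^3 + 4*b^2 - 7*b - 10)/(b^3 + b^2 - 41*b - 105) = (b^2 - b - 2)/(b^2 - 4*b - 21)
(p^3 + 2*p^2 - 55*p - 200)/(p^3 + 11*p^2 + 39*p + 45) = (p^2 - 3*p - 40)/(p^2 + 6*p + 9)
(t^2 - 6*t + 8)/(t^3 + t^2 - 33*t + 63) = (t^2 - 6*t + 8)/(t^3 + t^2 - 33*t + 63)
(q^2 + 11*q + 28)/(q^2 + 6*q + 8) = (q + 7)/(q + 2)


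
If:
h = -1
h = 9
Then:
No Solution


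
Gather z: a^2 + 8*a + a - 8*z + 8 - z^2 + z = a^2 + 9*a - z^2 - 7*z + 8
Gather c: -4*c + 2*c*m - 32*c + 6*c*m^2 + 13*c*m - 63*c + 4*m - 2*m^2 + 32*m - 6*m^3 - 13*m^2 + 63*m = c*(6*m^2 + 15*m - 99) - 6*m^3 - 15*m^2 + 99*m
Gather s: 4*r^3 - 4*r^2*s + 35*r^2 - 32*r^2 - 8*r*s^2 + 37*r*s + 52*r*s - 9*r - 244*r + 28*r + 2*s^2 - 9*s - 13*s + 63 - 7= 4*r^3 + 3*r^2 - 225*r + s^2*(2 - 8*r) + s*(-4*r^2 + 89*r - 22) + 56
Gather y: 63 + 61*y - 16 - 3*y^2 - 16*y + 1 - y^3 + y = -y^3 - 3*y^2 + 46*y + 48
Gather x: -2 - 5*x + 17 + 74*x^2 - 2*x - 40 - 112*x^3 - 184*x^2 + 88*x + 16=-112*x^3 - 110*x^2 + 81*x - 9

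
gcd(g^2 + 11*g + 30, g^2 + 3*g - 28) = 1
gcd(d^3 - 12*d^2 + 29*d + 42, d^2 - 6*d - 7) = d^2 - 6*d - 7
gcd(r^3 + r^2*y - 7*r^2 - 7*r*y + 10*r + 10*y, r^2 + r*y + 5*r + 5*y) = r + y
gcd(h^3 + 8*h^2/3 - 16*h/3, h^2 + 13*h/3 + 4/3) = h + 4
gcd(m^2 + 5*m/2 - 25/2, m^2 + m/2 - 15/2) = m - 5/2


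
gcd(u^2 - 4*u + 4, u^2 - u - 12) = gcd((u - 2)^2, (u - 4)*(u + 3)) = 1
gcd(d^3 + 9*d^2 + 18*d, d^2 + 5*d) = d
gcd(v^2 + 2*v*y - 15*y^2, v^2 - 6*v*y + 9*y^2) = -v + 3*y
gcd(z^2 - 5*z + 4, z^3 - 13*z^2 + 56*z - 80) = z - 4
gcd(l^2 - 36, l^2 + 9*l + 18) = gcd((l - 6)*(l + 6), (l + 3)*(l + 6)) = l + 6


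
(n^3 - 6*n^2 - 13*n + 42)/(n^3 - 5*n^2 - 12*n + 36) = (n - 7)/(n - 6)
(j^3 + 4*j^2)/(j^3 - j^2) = (j + 4)/(j - 1)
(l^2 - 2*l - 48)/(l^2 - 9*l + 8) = (l + 6)/(l - 1)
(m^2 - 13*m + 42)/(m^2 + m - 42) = (m - 7)/(m + 7)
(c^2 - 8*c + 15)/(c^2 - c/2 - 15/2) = 2*(c - 5)/(2*c + 5)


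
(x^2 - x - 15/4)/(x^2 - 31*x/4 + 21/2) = (4*x^2 - 4*x - 15)/(4*x^2 - 31*x + 42)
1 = 1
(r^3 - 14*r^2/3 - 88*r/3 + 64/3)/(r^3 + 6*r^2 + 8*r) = (3*r^2 - 26*r + 16)/(3*r*(r + 2))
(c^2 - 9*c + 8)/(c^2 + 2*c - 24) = (c^2 - 9*c + 8)/(c^2 + 2*c - 24)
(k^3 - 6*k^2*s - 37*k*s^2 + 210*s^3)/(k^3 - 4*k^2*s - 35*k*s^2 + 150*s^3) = (-k + 7*s)/(-k + 5*s)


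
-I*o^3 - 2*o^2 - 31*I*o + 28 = (o - 7*I)*(o + 4*I)*(-I*o + 1)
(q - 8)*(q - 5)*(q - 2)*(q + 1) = q^4 - 14*q^3 + 51*q^2 - 14*q - 80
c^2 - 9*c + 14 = (c - 7)*(c - 2)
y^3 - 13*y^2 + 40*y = y*(y - 8)*(y - 5)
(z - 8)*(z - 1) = z^2 - 9*z + 8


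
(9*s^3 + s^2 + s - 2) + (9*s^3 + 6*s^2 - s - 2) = 18*s^3 + 7*s^2 - 4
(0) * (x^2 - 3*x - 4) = 0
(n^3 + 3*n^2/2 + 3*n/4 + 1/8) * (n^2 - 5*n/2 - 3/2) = n^5 - n^4 - 9*n^3/2 - 4*n^2 - 23*n/16 - 3/16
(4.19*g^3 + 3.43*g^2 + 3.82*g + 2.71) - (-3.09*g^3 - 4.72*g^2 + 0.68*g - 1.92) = 7.28*g^3 + 8.15*g^2 + 3.14*g + 4.63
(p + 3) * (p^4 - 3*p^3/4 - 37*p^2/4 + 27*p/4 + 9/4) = p^5 + 9*p^4/4 - 23*p^3/2 - 21*p^2 + 45*p/2 + 27/4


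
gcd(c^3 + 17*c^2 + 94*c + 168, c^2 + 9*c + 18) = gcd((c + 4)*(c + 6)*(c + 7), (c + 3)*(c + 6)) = c + 6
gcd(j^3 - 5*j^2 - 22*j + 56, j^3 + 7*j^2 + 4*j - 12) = 1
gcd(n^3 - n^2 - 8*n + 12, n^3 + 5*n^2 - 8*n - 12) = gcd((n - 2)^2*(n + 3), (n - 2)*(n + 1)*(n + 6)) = n - 2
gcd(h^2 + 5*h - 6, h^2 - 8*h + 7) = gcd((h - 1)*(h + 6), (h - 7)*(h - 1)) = h - 1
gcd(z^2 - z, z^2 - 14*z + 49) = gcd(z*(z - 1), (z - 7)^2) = 1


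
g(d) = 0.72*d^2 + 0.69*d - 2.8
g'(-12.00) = -16.59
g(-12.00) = 92.60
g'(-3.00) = -3.63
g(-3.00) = 1.61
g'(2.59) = 4.42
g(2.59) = 3.82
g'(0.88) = 1.96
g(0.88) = -1.64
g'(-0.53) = -0.07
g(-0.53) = -2.96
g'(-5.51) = -7.24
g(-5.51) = 15.26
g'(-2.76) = -3.28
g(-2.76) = 0.78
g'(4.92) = 7.77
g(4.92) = 18.02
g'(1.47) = 2.81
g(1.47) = -0.23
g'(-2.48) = -2.88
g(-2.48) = -0.08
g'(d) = 1.44*d + 0.69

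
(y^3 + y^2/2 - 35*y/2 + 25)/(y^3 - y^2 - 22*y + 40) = (y - 5/2)/(y - 4)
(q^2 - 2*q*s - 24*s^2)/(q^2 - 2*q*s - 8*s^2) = (-q^2 + 2*q*s + 24*s^2)/(-q^2 + 2*q*s + 8*s^2)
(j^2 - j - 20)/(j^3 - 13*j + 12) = (j - 5)/(j^2 - 4*j + 3)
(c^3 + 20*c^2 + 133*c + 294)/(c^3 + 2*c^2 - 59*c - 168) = (c^2 + 13*c + 42)/(c^2 - 5*c - 24)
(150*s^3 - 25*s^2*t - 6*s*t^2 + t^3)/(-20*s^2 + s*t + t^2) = (-30*s^2 + 11*s*t - t^2)/(4*s - t)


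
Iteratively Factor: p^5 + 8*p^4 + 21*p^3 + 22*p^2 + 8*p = (p + 2)*(p^4 + 6*p^3 + 9*p^2 + 4*p) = (p + 1)*(p + 2)*(p^3 + 5*p^2 + 4*p) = (p + 1)*(p + 2)*(p + 4)*(p^2 + p) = p*(p + 1)*(p + 2)*(p + 4)*(p + 1)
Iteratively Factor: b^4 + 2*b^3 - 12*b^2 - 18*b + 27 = (b - 1)*(b^3 + 3*b^2 - 9*b - 27) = (b - 1)*(b + 3)*(b^2 - 9) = (b - 1)*(b + 3)^2*(b - 3)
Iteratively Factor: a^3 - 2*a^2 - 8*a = (a + 2)*(a^2 - 4*a) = a*(a + 2)*(a - 4)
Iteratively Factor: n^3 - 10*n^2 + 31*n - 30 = (n - 5)*(n^2 - 5*n + 6) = (n - 5)*(n - 3)*(n - 2)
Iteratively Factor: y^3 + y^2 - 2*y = (y - 1)*(y^2 + 2*y) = y*(y - 1)*(y + 2)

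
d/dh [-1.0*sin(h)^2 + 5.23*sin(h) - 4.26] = (5.23 - 2.0*sin(h))*cos(h)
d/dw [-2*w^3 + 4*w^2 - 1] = 2*w*(4 - 3*w)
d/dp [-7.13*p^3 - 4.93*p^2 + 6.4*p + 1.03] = -21.39*p^2 - 9.86*p + 6.4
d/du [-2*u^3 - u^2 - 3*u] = -6*u^2 - 2*u - 3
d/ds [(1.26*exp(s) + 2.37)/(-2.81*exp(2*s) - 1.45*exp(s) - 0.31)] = (3.5406*exp(2*s) + 13.3194*exp(s) + 3.0459)*exp(s)/(7.8961*exp(4*s) + 8.149*exp(3*s) + 3.8447*exp(2*s) + 0.899*exp(s) + 0.0961)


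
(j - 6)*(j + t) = j^2 + j*t - 6*j - 6*t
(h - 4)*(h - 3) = h^2 - 7*h + 12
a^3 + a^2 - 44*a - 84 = (a - 7)*(a + 2)*(a + 6)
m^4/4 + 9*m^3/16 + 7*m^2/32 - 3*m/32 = m*(m/4 + 1/4)*(m - 1/4)*(m + 3/2)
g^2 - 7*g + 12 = (g - 4)*(g - 3)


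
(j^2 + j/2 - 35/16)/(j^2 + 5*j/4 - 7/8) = (4*j - 5)/(2*(2*j - 1))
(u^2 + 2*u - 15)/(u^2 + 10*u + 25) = (u - 3)/(u + 5)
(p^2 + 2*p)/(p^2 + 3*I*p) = (p + 2)/(p + 3*I)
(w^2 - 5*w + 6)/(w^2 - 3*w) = (w - 2)/w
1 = 1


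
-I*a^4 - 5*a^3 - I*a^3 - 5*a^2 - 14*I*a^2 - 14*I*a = a*(a - 7*I)*(a + 2*I)*(-I*a - I)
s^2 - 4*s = s*(s - 4)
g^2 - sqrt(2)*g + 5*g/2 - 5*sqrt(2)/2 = (g + 5/2)*(g - sqrt(2))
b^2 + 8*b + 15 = (b + 3)*(b + 5)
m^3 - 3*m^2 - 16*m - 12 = (m - 6)*(m + 1)*(m + 2)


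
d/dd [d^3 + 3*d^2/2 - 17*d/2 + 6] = 3*d^2 + 3*d - 17/2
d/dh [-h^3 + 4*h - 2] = 4 - 3*h^2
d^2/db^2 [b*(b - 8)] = 2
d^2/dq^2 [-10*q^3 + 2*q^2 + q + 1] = 4 - 60*q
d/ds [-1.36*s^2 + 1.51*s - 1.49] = 1.51 - 2.72*s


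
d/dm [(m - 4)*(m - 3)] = 2*m - 7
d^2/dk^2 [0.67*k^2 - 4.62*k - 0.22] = 1.34000000000000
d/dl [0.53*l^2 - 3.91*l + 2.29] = 1.06*l - 3.91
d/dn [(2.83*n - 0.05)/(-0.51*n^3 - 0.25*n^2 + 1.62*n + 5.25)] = (2.8866*n^3 + 0.631*n^2 - 0.0250000000000006*n + 14.9385)/(0.2601*n^6 + 0.255*n^5 - 1.5899*n^4 - 6.165*n^3 - 0.00059999999999949*n^2 + 17.01*n + 27.5625)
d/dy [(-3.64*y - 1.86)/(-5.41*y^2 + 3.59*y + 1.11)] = (-19.6924*y^2 - 20.1252*y + 2.637)/(29.2681*y^4 - 38.8438*y^3 + 0.877899999999999*y^2 + 7.9698*y + 1.2321)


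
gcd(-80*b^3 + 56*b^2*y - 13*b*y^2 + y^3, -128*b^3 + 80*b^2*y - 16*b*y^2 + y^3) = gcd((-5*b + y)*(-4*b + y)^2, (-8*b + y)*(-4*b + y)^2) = 16*b^2 - 8*b*y + y^2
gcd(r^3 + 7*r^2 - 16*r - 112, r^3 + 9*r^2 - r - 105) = r + 7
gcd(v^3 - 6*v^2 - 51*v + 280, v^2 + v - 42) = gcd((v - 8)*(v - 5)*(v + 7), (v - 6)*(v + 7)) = v + 7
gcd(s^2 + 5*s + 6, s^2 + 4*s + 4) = s + 2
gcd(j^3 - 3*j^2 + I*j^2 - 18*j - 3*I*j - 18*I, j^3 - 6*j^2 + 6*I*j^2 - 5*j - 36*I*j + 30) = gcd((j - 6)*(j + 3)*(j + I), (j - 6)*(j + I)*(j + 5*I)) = j^2 + j*(-6 + I) - 6*I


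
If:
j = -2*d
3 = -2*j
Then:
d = 3/4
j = -3/2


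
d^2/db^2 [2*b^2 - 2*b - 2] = 4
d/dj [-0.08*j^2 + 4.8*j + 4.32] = 4.8 - 0.16*j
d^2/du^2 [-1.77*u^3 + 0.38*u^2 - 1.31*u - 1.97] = 0.76 - 10.62*u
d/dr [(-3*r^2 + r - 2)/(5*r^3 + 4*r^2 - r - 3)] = (15*r^4 - 10*r^3 + 29*r^2 + 34*r - 5)/(25*r^6 + 40*r^5 + 6*r^4 - 38*r^3 - 23*r^2 + 6*r + 9)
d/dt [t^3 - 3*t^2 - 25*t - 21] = 3*t^2 - 6*t - 25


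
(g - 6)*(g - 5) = g^2 - 11*g + 30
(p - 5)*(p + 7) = p^2 + 2*p - 35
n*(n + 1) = n^2 + n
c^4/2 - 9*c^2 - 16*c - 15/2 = (c/2 + 1/2)*(c - 5)*(c + 1)*(c + 3)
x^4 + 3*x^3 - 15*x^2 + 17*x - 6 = (x - 1)^3*(x + 6)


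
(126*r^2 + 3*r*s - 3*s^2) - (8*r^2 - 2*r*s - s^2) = 118*r^2 + 5*r*s - 2*s^2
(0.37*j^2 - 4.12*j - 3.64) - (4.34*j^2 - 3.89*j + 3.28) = -3.97*j^2 - 0.23*j - 6.92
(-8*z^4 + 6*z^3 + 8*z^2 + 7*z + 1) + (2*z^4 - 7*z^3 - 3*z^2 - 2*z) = -6*z^4 - z^3 + 5*z^2 + 5*z + 1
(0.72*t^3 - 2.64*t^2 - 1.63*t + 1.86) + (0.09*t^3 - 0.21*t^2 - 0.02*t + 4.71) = 0.81*t^3 - 2.85*t^2 - 1.65*t + 6.57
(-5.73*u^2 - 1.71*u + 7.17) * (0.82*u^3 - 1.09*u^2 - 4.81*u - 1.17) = -4.6986*u^5 + 4.8435*u^4 + 35.3046*u^3 + 7.1139*u^2 - 32.487*u - 8.3889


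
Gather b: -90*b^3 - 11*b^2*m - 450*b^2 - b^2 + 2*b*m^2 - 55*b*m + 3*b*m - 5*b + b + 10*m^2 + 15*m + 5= -90*b^3 + b^2*(-11*m - 451) + b*(2*m^2 - 52*m - 4) + 10*m^2 + 15*m + 5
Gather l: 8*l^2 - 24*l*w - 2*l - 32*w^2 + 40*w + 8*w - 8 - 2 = 8*l^2 + l*(-24*w - 2) - 32*w^2 + 48*w - 10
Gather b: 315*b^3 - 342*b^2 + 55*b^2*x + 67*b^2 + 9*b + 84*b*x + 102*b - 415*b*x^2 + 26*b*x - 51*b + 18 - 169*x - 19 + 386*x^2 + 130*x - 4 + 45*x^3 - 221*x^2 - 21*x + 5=315*b^3 + b^2*(55*x - 275) + b*(-415*x^2 + 110*x + 60) + 45*x^3 + 165*x^2 - 60*x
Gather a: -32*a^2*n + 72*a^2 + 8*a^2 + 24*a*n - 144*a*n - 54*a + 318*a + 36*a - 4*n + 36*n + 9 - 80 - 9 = a^2*(80 - 32*n) + a*(300 - 120*n) + 32*n - 80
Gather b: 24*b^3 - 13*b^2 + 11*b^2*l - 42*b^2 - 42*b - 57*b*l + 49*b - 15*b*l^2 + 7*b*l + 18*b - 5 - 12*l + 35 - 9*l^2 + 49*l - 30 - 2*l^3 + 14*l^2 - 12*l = 24*b^3 + b^2*(11*l - 55) + b*(-15*l^2 - 50*l + 25) - 2*l^3 + 5*l^2 + 25*l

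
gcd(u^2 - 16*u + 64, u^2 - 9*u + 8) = u - 8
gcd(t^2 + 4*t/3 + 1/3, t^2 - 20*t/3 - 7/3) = t + 1/3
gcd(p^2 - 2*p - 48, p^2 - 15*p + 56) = p - 8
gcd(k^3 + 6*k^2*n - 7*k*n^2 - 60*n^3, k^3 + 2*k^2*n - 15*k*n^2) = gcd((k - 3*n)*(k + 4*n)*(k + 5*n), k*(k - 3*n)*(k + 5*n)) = k^2 + 2*k*n - 15*n^2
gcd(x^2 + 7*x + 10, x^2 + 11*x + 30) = x + 5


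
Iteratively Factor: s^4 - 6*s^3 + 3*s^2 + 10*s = (s - 5)*(s^3 - s^2 - 2*s) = s*(s - 5)*(s^2 - s - 2) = s*(s - 5)*(s + 1)*(s - 2)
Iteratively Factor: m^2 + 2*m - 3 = (m + 3)*(m - 1)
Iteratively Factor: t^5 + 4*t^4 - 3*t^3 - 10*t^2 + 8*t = (t - 1)*(t^4 + 5*t^3 + 2*t^2 - 8*t) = t*(t - 1)*(t^3 + 5*t^2 + 2*t - 8) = t*(t - 1)*(t + 4)*(t^2 + t - 2) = t*(t - 1)^2*(t + 4)*(t + 2)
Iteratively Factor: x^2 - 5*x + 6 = (x - 3)*(x - 2)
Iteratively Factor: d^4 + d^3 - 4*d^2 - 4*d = (d + 1)*(d^3 - 4*d) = d*(d + 1)*(d^2 - 4) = d*(d - 2)*(d + 1)*(d + 2)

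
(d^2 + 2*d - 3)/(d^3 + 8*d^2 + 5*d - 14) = (d + 3)/(d^2 + 9*d + 14)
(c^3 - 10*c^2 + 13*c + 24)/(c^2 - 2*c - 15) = (-c^3 + 10*c^2 - 13*c - 24)/(-c^2 + 2*c + 15)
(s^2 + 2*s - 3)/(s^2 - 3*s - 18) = (s - 1)/(s - 6)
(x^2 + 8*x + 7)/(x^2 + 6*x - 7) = (x + 1)/(x - 1)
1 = 1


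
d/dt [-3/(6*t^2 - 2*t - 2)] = 3*(6*t - 1)/(2*(-3*t^2 + t + 1)^2)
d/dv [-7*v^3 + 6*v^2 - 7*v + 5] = -21*v^2 + 12*v - 7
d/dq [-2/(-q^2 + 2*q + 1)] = 4*(1 - q)/(-q^2 + 2*q + 1)^2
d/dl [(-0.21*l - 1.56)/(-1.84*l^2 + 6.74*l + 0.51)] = (-0.3864*l^2 - 5.7408*l + 10.4073)/(3.3856*l^4 - 24.8032*l^3 + 43.5508*l^2 + 6.8748*l + 0.2601)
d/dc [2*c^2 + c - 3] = 4*c + 1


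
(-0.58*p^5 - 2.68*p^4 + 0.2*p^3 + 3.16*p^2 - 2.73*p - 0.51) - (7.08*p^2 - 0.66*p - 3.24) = -0.58*p^5 - 2.68*p^4 + 0.2*p^3 - 3.92*p^2 - 2.07*p + 2.73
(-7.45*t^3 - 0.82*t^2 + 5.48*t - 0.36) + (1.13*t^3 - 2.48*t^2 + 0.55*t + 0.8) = -6.32*t^3 - 3.3*t^2 + 6.03*t + 0.44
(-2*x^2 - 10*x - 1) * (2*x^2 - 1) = -4*x^4 - 20*x^3 + 10*x + 1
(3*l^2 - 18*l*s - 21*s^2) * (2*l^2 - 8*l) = 6*l^4 - 36*l^3*s - 24*l^3 - 42*l^2*s^2 + 144*l^2*s + 168*l*s^2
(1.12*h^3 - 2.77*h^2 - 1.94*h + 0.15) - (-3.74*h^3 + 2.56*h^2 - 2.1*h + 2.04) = 4.86*h^3 - 5.33*h^2 + 0.16*h - 1.89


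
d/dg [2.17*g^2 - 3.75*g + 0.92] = 4.34*g - 3.75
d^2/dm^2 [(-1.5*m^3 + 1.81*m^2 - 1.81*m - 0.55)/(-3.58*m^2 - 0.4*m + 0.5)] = (5.6843418860808e-14*m^5 + 57.429208*m^3 + 21.05472*m^2 + 26.415*m + 1.964)/(45.882712*m^6 + 15.37968*m^5 - 17.5062*m^4 - 4.232*m^3 + 2.445*m^2 + 0.3*m - 0.125)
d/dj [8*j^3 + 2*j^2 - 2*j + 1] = 24*j^2 + 4*j - 2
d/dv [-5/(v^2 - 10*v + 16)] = 10*(v - 5)/(v^2 - 10*v + 16)^2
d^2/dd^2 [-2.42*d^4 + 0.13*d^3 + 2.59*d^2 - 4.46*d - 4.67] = -29.04*d^2 + 0.78*d + 5.18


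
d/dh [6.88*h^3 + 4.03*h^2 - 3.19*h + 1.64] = 20.64*h^2 + 8.06*h - 3.19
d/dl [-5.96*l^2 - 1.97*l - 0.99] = -11.92*l - 1.97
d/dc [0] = 0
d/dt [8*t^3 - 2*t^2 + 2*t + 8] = 24*t^2 - 4*t + 2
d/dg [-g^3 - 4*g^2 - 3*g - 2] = -3*g^2 - 8*g - 3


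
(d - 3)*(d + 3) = d^2 - 9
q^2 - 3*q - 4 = (q - 4)*(q + 1)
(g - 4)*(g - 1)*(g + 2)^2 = g^4 - g^3 - 12*g^2 - 4*g + 16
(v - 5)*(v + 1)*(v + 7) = v^3 + 3*v^2 - 33*v - 35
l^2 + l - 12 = (l - 3)*(l + 4)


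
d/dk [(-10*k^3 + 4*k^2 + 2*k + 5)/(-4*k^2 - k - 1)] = (40*k^4 + 20*k^3 + 34*k^2 + 32*k + 3)/(16*k^4 + 8*k^3 + 9*k^2 + 2*k + 1)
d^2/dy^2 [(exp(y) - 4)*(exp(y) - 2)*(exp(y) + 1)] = (9*exp(2*y) - 20*exp(y) + 2)*exp(y)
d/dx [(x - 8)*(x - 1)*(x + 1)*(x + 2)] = 4*x^3 - 18*x^2 - 34*x + 6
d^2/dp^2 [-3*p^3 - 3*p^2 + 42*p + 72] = -18*p - 6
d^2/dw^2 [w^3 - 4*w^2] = 6*w - 8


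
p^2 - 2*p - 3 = (p - 3)*(p + 1)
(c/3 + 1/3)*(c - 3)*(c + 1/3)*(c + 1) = c^4/3 - 2*c^3/9 - 16*c^2/9 - 14*c/9 - 1/3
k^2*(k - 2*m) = k^3 - 2*k^2*m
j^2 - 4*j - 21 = (j - 7)*(j + 3)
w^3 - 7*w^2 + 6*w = w*(w - 6)*(w - 1)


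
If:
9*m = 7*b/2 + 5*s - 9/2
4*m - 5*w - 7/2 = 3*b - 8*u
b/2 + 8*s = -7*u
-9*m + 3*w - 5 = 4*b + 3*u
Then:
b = 1803*w/2977 + 653/5954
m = -1571*w/5954 - 10915/11908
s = -2676*w/2977 - 2461/2977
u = 5859*w/5954 + 11157/11908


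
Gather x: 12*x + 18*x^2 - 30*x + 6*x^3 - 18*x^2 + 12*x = 6*x^3 - 6*x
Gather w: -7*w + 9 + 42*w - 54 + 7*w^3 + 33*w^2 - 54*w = 7*w^3 + 33*w^2 - 19*w - 45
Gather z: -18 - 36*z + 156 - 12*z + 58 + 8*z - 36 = 160 - 40*z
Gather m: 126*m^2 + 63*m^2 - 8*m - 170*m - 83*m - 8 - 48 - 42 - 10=189*m^2 - 261*m - 108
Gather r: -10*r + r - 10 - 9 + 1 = -9*r - 18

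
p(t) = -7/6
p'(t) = 0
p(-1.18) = -1.17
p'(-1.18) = 0.00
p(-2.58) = -1.17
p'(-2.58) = 0.00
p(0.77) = -1.17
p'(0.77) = 0.00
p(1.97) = -1.17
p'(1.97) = 0.00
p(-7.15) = -1.17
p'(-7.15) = 0.00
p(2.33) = -1.17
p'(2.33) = 0.00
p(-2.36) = -1.17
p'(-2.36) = 0.00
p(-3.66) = -1.17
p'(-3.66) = 0.00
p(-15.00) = -1.17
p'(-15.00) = 0.00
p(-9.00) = -1.17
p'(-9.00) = 0.00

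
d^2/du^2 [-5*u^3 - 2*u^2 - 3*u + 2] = -30*u - 4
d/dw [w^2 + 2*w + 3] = 2*w + 2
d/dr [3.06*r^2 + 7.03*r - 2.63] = 6.12*r + 7.03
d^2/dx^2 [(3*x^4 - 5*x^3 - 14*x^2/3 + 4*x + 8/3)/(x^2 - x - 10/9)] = 6*(27*x^3 - 135*x^2 + 225*x - 139)/(27*x^3 - 135*x^2 + 225*x - 125)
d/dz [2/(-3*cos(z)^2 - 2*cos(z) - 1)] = -4*(3*cos(z) + 1)*sin(z)/(3*cos(z)^2 + 2*cos(z) + 1)^2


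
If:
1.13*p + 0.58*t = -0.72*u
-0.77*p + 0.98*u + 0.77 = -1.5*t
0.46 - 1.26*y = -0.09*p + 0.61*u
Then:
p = 0.476638913946851*y + 0.0274249123792905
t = 1.54823797341063*y - 0.994576388991585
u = 0.758144659203502 - 1.99524999630292*y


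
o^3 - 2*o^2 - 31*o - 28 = (o - 7)*(o + 1)*(o + 4)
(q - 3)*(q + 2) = q^2 - q - 6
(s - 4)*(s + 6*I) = s^2 - 4*s + 6*I*s - 24*I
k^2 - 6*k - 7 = (k - 7)*(k + 1)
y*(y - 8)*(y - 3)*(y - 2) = y^4 - 13*y^3 + 46*y^2 - 48*y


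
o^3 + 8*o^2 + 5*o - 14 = (o - 1)*(o + 2)*(o + 7)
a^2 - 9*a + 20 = (a - 5)*(a - 4)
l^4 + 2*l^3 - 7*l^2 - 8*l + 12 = (l - 2)*(l - 1)*(l + 2)*(l + 3)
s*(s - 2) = s^2 - 2*s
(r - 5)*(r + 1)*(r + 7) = r^3 + 3*r^2 - 33*r - 35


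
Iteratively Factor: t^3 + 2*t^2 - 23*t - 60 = (t + 4)*(t^2 - 2*t - 15) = (t + 3)*(t + 4)*(t - 5)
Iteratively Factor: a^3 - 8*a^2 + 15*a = (a - 3)*(a^2 - 5*a) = a*(a - 3)*(a - 5)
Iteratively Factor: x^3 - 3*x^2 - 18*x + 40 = (x + 4)*(x^2 - 7*x + 10) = (x - 5)*(x + 4)*(x - 2)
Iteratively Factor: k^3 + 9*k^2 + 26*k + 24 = (k + 2)*(k^2 + 7*k + 12) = (k + 2)*(k + 3)*(k + 4)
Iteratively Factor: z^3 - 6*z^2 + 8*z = (z - 2)*(z^2 - 4*z) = (z - 4)*(z - 2)*(z)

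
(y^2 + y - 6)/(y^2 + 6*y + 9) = (y - 2)/(y + 3)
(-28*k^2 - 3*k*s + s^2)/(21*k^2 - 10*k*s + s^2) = (4*k + s)/(-3*k + s)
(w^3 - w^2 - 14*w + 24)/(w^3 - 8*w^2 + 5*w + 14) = (w^2 + w - 12)/(w^2 - 6*w - 7)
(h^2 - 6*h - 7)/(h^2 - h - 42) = (h + 1)/(h + 6)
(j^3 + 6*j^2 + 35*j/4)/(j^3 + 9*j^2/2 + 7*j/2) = (j + 5/2)/(j + 1)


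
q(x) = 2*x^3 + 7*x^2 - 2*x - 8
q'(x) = 6*x^2 + 14*x - 2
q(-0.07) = -7.83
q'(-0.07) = -2.95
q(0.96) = -1.70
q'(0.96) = 16.97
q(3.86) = 203.60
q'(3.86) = 141.44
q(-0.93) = -1.69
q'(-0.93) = -9.83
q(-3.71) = -6.36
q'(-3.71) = 28.64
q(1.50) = 11.50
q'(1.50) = 32.50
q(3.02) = 104.89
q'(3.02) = 95.00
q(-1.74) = 6.14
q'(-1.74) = -8.19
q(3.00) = 103.00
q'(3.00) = 94.00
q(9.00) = 1999.00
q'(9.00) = 610.00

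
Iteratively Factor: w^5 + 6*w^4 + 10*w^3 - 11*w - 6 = (w + 3)*(w^4 + 3*w^3 + w^2 - 3*w - 2) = (w + 1)*(w + 3)*(w^3 + 2*w^2 - w - 2) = (w + 1)^2*(w + 3)*(w^2 + w - 2) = (w + 1)^2*(w + 2)*(w + 3)*(w - 1)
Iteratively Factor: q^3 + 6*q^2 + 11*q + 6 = (q + 3)*(q^2 + 3*q + 2) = (q + 1)*(q + 3)*(q + 2)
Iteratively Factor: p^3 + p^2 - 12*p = (p - 3)*(p^2 + 4*p) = (p - 3)*(p + 4)*(p)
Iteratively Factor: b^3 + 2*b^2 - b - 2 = (b + 1)*(b^2 + b - 2) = (b + 1)*(b + 2)*(b - 1)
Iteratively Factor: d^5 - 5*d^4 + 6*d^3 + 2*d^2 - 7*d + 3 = (d - 1)*(d^4 - 4*d^3 + 2*d^2 + 4*d - 3) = (d - 1)^2*(d^3 - 3*d^2 - d + 3) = (d - 3)*(d - 1)^2*(d^2 - 1) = (d - 3)*(d - 1)^2*(d + 1)*(d - 1)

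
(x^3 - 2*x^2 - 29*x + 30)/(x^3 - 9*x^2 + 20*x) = (x^3 - 2*x^2 - 29*x + 30)/(x*(x^2 - 9*x + 20))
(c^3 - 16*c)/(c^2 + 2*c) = (c^2 - 16)/(c + 2)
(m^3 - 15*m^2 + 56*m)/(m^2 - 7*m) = m - 8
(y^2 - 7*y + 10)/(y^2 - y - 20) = (y - 2)/(y + 4)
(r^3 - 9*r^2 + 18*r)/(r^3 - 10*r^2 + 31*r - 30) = r*(r - 6)/(r^2 - 7*r + 10)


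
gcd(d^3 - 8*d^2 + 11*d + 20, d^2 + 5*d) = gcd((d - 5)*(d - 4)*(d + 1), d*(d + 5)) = 1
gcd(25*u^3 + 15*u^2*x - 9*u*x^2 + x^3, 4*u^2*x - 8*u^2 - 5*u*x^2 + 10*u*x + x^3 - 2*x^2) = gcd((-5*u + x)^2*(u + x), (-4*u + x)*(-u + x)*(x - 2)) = 1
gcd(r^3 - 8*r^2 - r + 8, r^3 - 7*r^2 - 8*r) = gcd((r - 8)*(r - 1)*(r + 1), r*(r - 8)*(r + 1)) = r^2 - 7*r - 8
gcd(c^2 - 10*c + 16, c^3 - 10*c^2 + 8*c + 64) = c - 8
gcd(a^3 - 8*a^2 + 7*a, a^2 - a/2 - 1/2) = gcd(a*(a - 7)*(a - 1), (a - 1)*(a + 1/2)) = a - 1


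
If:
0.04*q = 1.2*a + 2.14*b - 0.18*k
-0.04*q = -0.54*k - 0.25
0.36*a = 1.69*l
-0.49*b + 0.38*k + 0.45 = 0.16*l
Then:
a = -0.0662127198379462*q - 1.21801059402156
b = 0.0620507463265742*q + 0.644055784809597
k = 0.0740740740740741*q - 0.462962962962963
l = -0.0141044846992075*q - 0.259457878016427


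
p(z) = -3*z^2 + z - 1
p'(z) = 1 - 6*z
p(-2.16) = -17.16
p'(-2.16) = 13.96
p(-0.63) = -2.82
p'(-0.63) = 4.78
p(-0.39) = -1.85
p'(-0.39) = 3.34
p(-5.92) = -112.06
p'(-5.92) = 36.52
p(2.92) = -23.66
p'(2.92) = -16.52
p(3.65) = -37.32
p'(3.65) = -20.90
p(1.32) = -4.91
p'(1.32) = -6.92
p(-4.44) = -64.58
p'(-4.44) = 27.64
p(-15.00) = -691.00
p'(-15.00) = 91.00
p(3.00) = -25.00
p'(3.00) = -17.00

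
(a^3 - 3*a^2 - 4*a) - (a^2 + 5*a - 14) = a^3 - 4*a^2 - 9*a + 14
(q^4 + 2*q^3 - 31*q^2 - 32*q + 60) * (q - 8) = q^5 - 6*q^4 - 47*q^3 + 216*q^2 + 316*q - 480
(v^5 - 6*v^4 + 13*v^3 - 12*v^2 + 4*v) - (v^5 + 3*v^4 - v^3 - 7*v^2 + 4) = -9*v^4 + 14*v^3 - 5*v^2 + 4*v - 4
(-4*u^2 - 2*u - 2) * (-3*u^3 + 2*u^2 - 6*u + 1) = 12*u^5 - 2*u^4 + 26*u^3 + 4*u^2 + 10*u - 2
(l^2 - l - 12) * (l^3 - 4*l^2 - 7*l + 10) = l^5 - 5*l^4 - 15*l^3 + 65*l^2 + 74*l - 120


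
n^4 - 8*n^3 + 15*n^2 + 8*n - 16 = (n - 4)^2*(n - 1)*(n + 1)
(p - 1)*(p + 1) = p^2 - 1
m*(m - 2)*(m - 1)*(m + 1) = m^4 - 2*m^3 - m^2 + 2*m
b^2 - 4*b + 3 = (b - 3)*(b - 1)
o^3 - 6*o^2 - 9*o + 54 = (o - 6)*(o - 3)*(o + 3)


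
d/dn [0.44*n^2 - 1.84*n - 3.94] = 0.88*n - 1.84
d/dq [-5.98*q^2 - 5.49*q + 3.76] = -11.96*q - 5.49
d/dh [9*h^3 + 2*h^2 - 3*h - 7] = 27*h^2 + 4*h - 3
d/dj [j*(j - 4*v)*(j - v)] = 3*j^2 - 10*j*v + 4*v^2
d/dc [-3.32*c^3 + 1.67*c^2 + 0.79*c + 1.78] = -9.96*c^2 + 3.34*c + 0.79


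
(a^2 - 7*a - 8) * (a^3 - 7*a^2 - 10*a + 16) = a^5 - 14*a^4 + 31*a^3 + 142*a^2 - 32*a - 128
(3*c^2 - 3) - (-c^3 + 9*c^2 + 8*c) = c^3 - 6*c^2 - 8*c - 3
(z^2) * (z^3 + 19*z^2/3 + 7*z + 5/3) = z^5 + 19*z^4/3 + 7*z^3 + 5*z^2/3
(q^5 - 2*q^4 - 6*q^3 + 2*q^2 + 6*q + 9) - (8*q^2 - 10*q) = q^5 - 2*q^4 - 6*q^3 - 6*q^2 + 16*q + 9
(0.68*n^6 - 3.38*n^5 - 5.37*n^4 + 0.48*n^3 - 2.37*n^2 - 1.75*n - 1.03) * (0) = 0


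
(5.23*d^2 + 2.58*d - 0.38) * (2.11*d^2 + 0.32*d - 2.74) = 11.0353*d^4 + 7.1174*d^3 - 14.3064*d^2 - 7.1908*d + 1.0412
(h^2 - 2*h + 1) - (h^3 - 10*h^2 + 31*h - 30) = -h^3 + 11*h^2 - 33*h + 31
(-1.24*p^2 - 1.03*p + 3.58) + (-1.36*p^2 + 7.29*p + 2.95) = -2.6*p^2 + 6.26*p + 6.53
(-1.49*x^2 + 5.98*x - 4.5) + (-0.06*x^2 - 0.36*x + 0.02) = -1.55*x^2 + 5.62*x - 4.48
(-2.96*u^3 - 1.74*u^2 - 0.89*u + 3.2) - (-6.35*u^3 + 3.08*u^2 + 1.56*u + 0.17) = 3.39*u^3 - 4.82*u^2 - 2.45*u + 3.03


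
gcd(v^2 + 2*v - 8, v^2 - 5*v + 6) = v - 2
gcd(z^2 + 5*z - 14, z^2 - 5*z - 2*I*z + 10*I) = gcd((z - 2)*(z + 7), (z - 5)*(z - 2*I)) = 1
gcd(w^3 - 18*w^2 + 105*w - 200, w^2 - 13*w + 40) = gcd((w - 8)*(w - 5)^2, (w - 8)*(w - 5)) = w^2 - 13*w + 40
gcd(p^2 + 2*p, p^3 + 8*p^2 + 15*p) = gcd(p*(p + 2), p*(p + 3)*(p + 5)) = p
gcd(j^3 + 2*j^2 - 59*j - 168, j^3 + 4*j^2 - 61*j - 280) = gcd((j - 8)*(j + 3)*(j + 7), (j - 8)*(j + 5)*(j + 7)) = j^2 - j - 56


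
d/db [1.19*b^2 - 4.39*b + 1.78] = 2.38*b - 4.39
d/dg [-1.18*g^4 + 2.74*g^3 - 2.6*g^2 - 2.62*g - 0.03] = -4.72*g^3 + 8.22*g^2 - 5.2*g - 2.62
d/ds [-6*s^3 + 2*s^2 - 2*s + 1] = -18*s^2 + 4*s - 2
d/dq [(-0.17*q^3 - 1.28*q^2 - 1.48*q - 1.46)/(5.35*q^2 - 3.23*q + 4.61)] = (-0.9095*q^4 + 1.0982*q^3 + 9.7013*q^2 + 3.8204*q - 11.5386)/(28.6225*q^4 - 34.561*q^3 + 59.7599*q^2 - 29.7806*q + 21.2521)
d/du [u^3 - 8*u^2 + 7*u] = 3*u^2 - 16*u + 7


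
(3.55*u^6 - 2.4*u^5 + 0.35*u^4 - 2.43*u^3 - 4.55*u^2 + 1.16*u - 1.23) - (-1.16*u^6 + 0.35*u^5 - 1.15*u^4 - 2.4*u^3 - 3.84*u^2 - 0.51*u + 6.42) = 4.71*u^6 - 2.75*u^5 + 1.5*u^4 - 0.0300000000000002*u^3 - 0.71*u^2 + 1.67*u - 7.65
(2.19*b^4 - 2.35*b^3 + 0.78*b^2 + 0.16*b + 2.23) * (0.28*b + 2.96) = 0.6132*b^5 + 5.8244*b^4 - 6.7376*b^3 + 2.3536*b^2 + 1.098*b + 6.6008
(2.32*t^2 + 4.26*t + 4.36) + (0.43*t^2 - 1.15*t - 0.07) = 2.75*t^2 + 3.11*t + 4.29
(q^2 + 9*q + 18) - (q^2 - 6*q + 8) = 15*q + 10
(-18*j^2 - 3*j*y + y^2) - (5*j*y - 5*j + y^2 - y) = -18*j^2 - 8*j*y + 5*j + y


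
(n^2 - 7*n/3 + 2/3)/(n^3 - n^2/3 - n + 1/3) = (n - 2)/(n^2 - 1)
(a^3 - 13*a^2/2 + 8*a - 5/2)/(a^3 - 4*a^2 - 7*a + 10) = (a - 1/2)/(a + 2)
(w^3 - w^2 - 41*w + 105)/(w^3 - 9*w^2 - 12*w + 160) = (w^2 + 4*w - 21)/(w^2 - 4*w - 32)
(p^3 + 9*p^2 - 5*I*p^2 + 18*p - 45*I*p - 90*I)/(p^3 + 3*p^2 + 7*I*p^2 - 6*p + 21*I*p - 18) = (p^2 + p*(6 - 5*I) - 30*I)/(p^2 + 7*I*p - 6)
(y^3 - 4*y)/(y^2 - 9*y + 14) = y*(y + 2)/(y - 7)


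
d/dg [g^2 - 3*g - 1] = 2*g - 3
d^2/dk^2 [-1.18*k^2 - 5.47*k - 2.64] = -2.36000000000000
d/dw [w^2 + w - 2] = 2*w + 1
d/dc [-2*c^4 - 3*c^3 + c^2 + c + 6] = -8*c^3 - 9*c^2 + 2*c + 1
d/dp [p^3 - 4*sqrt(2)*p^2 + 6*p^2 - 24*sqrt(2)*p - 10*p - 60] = 3*p^2 - 8*sqrt(2)*p + 12*p - 24*sqrt(2) - 10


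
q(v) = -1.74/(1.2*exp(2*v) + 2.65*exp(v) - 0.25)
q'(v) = -1.74*(-2.4*exp(2*v) - 2.65*exp(v))/(1.2*exp(2*v) + 2.65*exp(v) - 0.25)^2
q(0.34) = -0.30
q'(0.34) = 0.43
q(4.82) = -0.00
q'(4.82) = 0.00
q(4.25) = -0.00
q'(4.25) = 0.00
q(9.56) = -0.00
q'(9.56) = 0.00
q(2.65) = -0.01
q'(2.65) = 0.01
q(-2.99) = 15.30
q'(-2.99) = 18.75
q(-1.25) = -2.86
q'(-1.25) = 4.50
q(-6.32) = 7.10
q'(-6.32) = 0.14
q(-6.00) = 7.15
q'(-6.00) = 0.19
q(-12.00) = 6.96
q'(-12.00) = 0.00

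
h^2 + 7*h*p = h*(h + 7*p)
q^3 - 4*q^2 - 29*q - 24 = (q - 8)*(q + 1)*(q + 3)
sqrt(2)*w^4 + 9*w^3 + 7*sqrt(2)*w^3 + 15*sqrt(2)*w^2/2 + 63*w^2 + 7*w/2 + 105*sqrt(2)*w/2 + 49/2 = (w + 7)*(w + sqrt(2)/2)*(w + 7*sqrt(2)/2)*(sqrt(2)*w + 1)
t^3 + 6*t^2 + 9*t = t*(t + 3)^2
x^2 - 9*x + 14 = (x - 7)*(x - 2)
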